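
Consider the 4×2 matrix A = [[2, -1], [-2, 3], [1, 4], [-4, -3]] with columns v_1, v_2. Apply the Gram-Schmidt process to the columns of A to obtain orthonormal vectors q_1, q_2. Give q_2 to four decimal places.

q_2 = (-0.2879, 0.6391, 0.6461, -0.3020)

v_1 = (2, -2, 1, -4); ‖v_1‖ = 5.0000, so q_1 = (0.4000, -0.4000, 0.2000, -0.8000).
q_1·v_2 = 0.4000·(-1) + (-0.4000)·3 + 0.2000·4 + (-0.8000)·(-3) = 1.6000.
u_2 = v_2 − 1.6000·q_1 = (-1.6400, 3.6400, 3.6800, -1.7200).
‖u_2‖ = 5.6956, so q_2 = (-0.2879, 0.6391, 0.6461, -0.3020).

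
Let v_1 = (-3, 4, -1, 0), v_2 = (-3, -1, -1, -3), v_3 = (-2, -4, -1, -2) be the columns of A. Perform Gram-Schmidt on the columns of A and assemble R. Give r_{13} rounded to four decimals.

r_{13} = -1.7650

v_1 = (-3, 4, -1, 0); ‖v_1‖ = 5.0990, so e_1 = (-0.5883, 0.7845, -0.1961, 0.0000).
r_{13} = e_1·v_3 = -1.7650.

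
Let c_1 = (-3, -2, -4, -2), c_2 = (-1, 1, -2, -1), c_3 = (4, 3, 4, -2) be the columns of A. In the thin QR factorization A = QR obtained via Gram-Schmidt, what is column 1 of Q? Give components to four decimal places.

q_1 = (-0.5222, -0.3482, -0.6963, -0.3482)

q_1 = c_1/‖c_1‖ = (-3, -2, -4, -2)/5.7446 = (-0.5222, -0.3482, -0.6963, -0.3482).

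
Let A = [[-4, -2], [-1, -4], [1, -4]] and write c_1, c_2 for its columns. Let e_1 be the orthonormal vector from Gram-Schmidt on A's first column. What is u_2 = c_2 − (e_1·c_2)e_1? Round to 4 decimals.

c_1 = (-4, -1, 1); ‖c_1‖ = 4.2426, so e_1 = (-0.9428, -0.2357, 0.2357).
e_1·c_2 = (-0.9428)·(-2) + (-0.2357)·(-4) + 0.2357·(-4) = 1.8856.
u_2 = c_2 − 1.8856·e_1 = (-0.2222, -3.5556, -4.4444).

u_2 = (-0.2222, -3.5556, -4.4444)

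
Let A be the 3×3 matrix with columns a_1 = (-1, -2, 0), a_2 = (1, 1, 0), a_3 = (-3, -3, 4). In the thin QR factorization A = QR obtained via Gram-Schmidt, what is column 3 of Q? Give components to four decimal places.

a_1 = (-1, -2, 0); ‖a_1‖ = 2.2361, so e_1 = (-0.4472, -0.8944, 0.0000).
e_1·a_2 = (-0.4472)·1 + (-0.8944)·1 + 0.0000·0 = -1.3416.
u_2 = a_2 + 1.3416·e_1 = (0.4000, -0.2000, 0.0000).
‖u_2‖ = 0.4472, so e_2 = (0.8944, -0.4472, 0.0000).
e_1·a_3 = (-0.4472)·(-3) + (-0.8944)·(-3) + 0.0000·4 = 4.0249; e_2·a_3 = 0.8944·(-3) + (-0.4472)·(-3) + 0.0000·4 = -1.3416.
u_3 = a_3 − 4.0249·e_1 + 1.3416·e_2 = (0.0000, 0.0000, 4.0000).
‖u_3‖ = 4.0000, so e_3 = (0.0000, 0.0000, 1.0000).

e_3 = (0.0000, 0.0000, 1.0000)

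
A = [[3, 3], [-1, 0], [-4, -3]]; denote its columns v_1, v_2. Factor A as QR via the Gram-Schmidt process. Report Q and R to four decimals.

v_1 = (3, -1, -4); ‖v_1‖ = 5.0990, so e_1 = (0.5883, -0.1961, -0.7845).
e_1·v_2 = 0.5883·3 + (-0.1961)·0 + (-0.7845)·(-3) = 4.1184.
u_2 = v_2 − 4.1184·e_1 = (0.5769, 0.8077, 0.2308).
‖u_2‖ = 1.0190, so e_2 = (0.5661, 0.7926, 0.2265).

Q = [[0.5883, 0.5661], [-0.1961, 0.7926], [-0.7845, 0.2265]], R = [[5.0990, 4.1184], [0.0000, 1.0190]]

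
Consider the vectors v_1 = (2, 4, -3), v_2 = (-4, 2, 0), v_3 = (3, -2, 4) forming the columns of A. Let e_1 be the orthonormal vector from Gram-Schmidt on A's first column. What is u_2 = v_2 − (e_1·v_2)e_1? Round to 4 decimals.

u_2 = (-4.0000, 2.0000, 0.0000)

v_1 = (2, 4, -3); ‖v_1‖ = 5.3852, so e_1 = (0.3714, 0.7428, -0.5571).
e_1·v_2 = 0.3714·(-4) + 0.7428·2 + (-0.5571)·0 = 0.0000.
u_2 = v_2 + 0.0000·e_1 = (-4.0000, 2.0000, 0.0000).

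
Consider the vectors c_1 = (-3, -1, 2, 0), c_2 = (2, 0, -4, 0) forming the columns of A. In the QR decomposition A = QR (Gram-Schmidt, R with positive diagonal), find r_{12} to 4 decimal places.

c_1 = (-3, -1, 2, 0); ‖c_1‖ = 3.7417, so e_1 = (-0.8018, -0.2673, 0.5345, 0.0000).
r_{12} = e_1·c_2 = -3.7417.

r_{12} = -3.7417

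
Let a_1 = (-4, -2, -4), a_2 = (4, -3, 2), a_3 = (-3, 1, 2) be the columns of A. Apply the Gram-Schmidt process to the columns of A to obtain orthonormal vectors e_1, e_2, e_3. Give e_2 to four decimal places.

a_1 = (-4, -2, -4); ‖a_1‖ = 6.0000, so e_1 = (-0.6667, -0.3333, -0.6667).
e_1·a_2 = (-0.6667)·4 + (-0.3333)·(-3) + (-0.6667)·2 = -3.0000.
u_2 = a_2 + 3.0000·e_1 = (2.0000, -4.0000, 0.0000).
‖u_2‖ = 4.4721, so e_2 = (0.4472, -0.8944, 0.0000).

e_2 = (0.4472, -0.8944, 0.0000)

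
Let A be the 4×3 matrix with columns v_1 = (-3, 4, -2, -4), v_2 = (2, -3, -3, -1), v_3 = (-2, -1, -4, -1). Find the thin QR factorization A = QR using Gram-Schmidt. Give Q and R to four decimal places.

Q = [[-0.4472, 0.3157, -0.7292], [0.5963, -0.4927, -0.2515], [-0.2981, -0.7224, -0.3997], [-0.5963, -0.3684, 0.4953]], R = [[6.7082, -1.1926, 2.0870], [0.0000, 4.6452, 3.1191], [0.0000, 0.0000, 2.8135]]

v_1 = (-3, 4, -2, -4); ‖v_1‖ = 6.7082, so q_1 = (-0.4472, 0.5963, -0.2981, -0.5963).
q_1·v_2 = (-0.4472)·2 + 0.5963·(-3) + (-0.2981)·(-3) + (-0.5963)·(-1) = -1.1926.
u_2 = v_2 + 1.1926·q_1 = (1.4667, -2.2889, -3.3556, -1.7111).
‖u_2‖ = 4.6452, so q_2 = (0.3157, -0.4927, -0.7224, -0.3684).
q_1·v_3 = (-0.4472)·(-2) + 0.5963·(-1) + (-0.2981)·(-4) + (-0.5963)·(-1) = 2.0870; q_2·v_3 = 0.3157·(-2) + (-0.4927)·(-1) + (-0.7224)·(-4) + (-0.3684)·(-1) = 3.1191.
u_3 = v_3 − 2.0870·q_1 − 3.1191·q_2 = (-2.0515, -0.7075, -1.1246, 1.3934).
‖u_3‖ = 2.8135, so q_3 = (-0.7292, -0.2515, -0.3997, 0.4953).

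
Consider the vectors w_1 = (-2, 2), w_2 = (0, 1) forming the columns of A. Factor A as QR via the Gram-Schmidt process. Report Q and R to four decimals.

Q = [[-0.7071, 0.7071], [0.7071, 0.7071]], R = [[2.8284, 0.7071], [0.0000, 0.7071]]

w_1 = (-2, 2); ‖w_1‖ = 2.8284, so e_1 = (-0.7071, 0.7071).
e_1·w_2 = (-0.7071)·0 + 0.7071·1 = 0.7071.
u_2 = w_2 − 0.7071·e_1 = (0.5000, 0.5000).
‖u_2‖ = 0.7071, so e_2 = (0.7071, 0.7071).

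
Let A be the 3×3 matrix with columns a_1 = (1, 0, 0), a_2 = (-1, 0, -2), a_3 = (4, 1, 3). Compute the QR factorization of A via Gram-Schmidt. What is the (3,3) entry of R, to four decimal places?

a_1 = (1, 0, 0); ‖a_1‖ = 1.0000, so q_1 = (1.0000, 0.0000, 0.0000).
q_1·a_2 = 1.0000·(-1) + 0.0000·0 + 0.0000·(-2) = -1.0000.
u_2 = a_2 + 1.0000·q_1 = (0.0000, 0.0000, -2.0000).
‖u_2‖ = 2.0000, so q_2 = (0.0000, 0.0000, -1.0000).
q_1·a_3 = 1.0000·4 + 0.0000·1 + 0.0000·3 = 4.0000; q_2·a_3 = 0.0000·4 + 0.0000·1 + (-1.0000)·3 = -3.0000.
u_3 = a_3 − 4.0000·q_1 + 3.0000·q_2 = (0.0000, 1.0000, 0.0000).
r_{33} = ‖u_3‖ = 1.0000.

r_{33} = 1.0000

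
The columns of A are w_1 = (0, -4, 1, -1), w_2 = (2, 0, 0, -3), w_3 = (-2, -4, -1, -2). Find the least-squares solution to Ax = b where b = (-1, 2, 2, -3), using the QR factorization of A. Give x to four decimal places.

w_1 = (0, -4, 1, -1); ‖w_1‖ = 4.2426, so e_1 = (0.0000, -0.9428, 0.2357, -0.2357).
e_1·w_2 = 0.0000·2 + (-0.9428)·0 + 0.2357·0 + (-0.2357)·(-3) = 0.7071.
u_2 = w_2 − 0.7071·e_1 = (2.0000, 0.6667, -0.1667, -2.8333).
‖u_2‖ = 3.5355, so e_2 = (0.5657, 0.1886, -0.0471, -0.8014).
e_1·w_3 = 0.0000·(-2) + (-0.9428)·(-4) + 0.2357·(-1) + (-0.2357)·(-2) = 4.0069; e_2·w_3 = 0.5657·(-2) + 0.1886·(-4) + (-0.0471)·(-1) + (-0.8014)·(-2) = -0.2357.
u_3 = w_3 − 4.0069·e_1 + 0.2357·e_2 = (-1.8667, -0.1778, -1.9556, -1.2444).
‖u_3‖ = 2.9814, so e_3 = (-0.6261, -0.0596, -0.6559, -0.4174).
Qᵀb = (-0.7071, 2.1213, 0.4472).
Back-substitute: x_3 = 0.4472/2.9814 = 0.1500.
x_2 = (2.1213 + 0.2357·0.1500)/3.5355 = 0.6100.
x_1 = (-0.7071 − 0.7071·0.6100 − 4.0069·0.1500)/4.2426 = -0.4100.

x = (-0.4100, 0.6100, 0.1500)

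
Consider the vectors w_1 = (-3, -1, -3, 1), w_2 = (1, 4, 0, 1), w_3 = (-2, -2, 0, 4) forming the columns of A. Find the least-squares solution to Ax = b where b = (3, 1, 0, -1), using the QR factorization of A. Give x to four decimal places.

x = (-0.3311, 0.1216, -0.3041)

w_1 = (-3, -1, -3, 1); ‖w_1‖ = 4.4721, so e_1 = (-0.6708, -0.2236, -0.6708, 0.2236).
e_1·w_2 = (-0.6708)·1 + (-0.2236)·4 + (-0.6708)·0 + 0.2236·1 = -1.3416.
u_2 = w_2 + 1.3416·e_1 = (0.1000, 3.7000, -0.9000, 1.3000).
‖u_2‖ = 4.0249, so e_2 = (0.0248, 0.9193, -0.2236, 0.3230).
e_1·w_3 = (-0.6708)·(-2) + (-0.2236)·(-2) + (-0.6708)·0 + 0.2236·4 = 2.6833; e_2·w_3 = 0.0248·(-2) + 0.9193·(-2) + (-0.2236)·0 + 0.3230·4 = -0.5963.
u_3 = w_3 − 2.6833·e_1 + 0.5963·e_2 = (-0.1852, -0.8519, 1.6667, 3.5926).
‖u_3‖ = 4.0552, so e_3 = (-0.0457, -0.2101, 0.4110, 0.8859).
Qᵀb = (-2.4597, 0.6708, -1.2330).
Back-substitute: x_3 = -1.2330/4.0552 = -0.3041.
x_2 = (0.6708 + 0.5963·(-0.3041))/4.0249 = 0.1216.
x_1 = (-2.4597 + 1.3416·0.1216 − 2.6833·(-0.3041))/4.4721 = -0.3311.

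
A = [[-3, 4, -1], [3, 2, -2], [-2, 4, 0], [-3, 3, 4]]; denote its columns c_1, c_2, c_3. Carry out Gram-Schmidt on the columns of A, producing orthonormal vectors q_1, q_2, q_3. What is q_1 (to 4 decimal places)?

c_1 = (-3, 3, -2, -3); ‖c_1‖ = 5.5678, so q_1 = (-0.5388, 0.5388, -0.3592, -0.5388).

q_1 = (-0.5388, 0.5388, -0.3592, -0.5388)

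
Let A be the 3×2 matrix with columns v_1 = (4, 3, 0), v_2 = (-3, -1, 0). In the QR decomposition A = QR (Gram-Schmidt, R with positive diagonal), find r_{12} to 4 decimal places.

v_1 = (4, 3, 0); ‖v_1‖ = 5.0000, so q_1 = (0.8000, 0.6000, 0.0000).
r_{12} = q_1·v_2 = -3.0000.

r_{12} = -3.0000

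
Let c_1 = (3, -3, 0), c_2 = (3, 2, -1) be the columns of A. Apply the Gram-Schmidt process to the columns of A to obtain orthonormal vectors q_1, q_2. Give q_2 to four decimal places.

q_1 = c_1/‖c_1‖ = (3, -3, 0)/4.2426 = (0.7071, -0.7071, 0.0000).
r_{12} = q_1·c_2 = 0.7071.
u_2 = c_2 − 0.7071·q_1 = (2.5000, 2.5000, -1.0000).
‖u_2‖ = 3.6742, so q_2 = (0.6804, 0.6804, -0.2722).

q_2 = (0.6804, 0.6804, -0.2722)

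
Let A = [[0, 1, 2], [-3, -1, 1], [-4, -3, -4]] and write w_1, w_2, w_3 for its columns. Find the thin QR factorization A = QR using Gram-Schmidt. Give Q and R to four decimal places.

Q = [[0.0000, 0.7071, -0.7071], [-0.6000, 0.5657, 0.5657], [-0.8000, -0.4243, -0.4243]], R = [[5.0000, 3.0000, 2.6000], [0.0000, 1.4142, 3.6770], [0.0000, 0.0000, 0.8485]]

e_1 = w_1/‖w_1‖ = (0, -3, -4)/5.0000 = (0.0000, -0.6000, -0.8000).
r_{12} = e_1·w_2 = 3.0000.
u_2 = w_2 − 3.0000·e_1 = (1.0000, 0.8000, -0.6000).
‖u_2‖ = 1.4142, so e_2 = (0.7071, 0.5657, -0.4243).
r_{13} = e_1·w_3 = 2.6000; r_{23} = e_2·w_3 = 3.6770.
u_3 = w_3 − 2.6000·e_1 − 3.6770·e_2 = (-0.6000, 0.4800, -0.3600).
‖u_3‖ = 0.8485, so e_3 = (-0.7071, 0.5657, -0.4243).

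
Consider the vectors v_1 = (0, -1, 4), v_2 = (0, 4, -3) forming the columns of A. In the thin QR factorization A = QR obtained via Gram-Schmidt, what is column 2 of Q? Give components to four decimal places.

v_1 = (0, -1, 4); ‖v_1‖ = 4.1231, so q_1 = (0.0000, -0.2425, 0.9701).
q_1·v_2 = 0.0000·0 + (-0.2425)·4 + 0.9701·(-3) = -3.8806.
u_2 = v_2 + 3.8806·q_1 = (0.0000, 3.0588, 0.7647).
‖u_2‖ = 3.1530, so q_2 = (0.0000, 0.9701, 0.2425).

q_2 = (0.0000, 0.9701, 0.2425)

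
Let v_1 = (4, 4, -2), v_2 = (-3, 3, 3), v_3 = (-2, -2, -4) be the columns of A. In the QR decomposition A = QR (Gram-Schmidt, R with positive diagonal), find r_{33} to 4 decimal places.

r_{33} = 3.9223

v_1 = (4, 4, -2); ‖v_1‖ = 6.0000, so q_1 = (0.6667, 0.6667, -0.3333).
q_1·v_2 = 0.6667·(-3) + 0.6667·3 + (-0.3333)·3 = -1.0000.
u_2 = v_2 + 1.0000·q_1 = (-2.3333, 3.6667, 2.6667).
‖u_2‖ = 5.0990, so q_2 = (-0.4576, 0.7191, 0.5230).
q_1·v_3 = 0.6667·(-2) + 0.6667·(-2) + (-0.3333)·(-4) = -1.3333; q_2·v_3 = (-0.4576)·(-2) + 0.7191·(-2) + 0.5230·(-4) = -2.6149.
u_3 = v_3 + 1.3333·q_1 + 2.6149·q_2 = (-2.3077, 0.7692, -3.0769).
r_{33} = ‖u_3‖ = 3.9223.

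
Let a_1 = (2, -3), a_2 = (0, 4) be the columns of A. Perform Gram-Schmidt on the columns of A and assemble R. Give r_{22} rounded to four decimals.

q_1 = a_1/‖a_1‖ = (2, -3)/3.6056 = (0.5547, -0.8321).
r_{12} = q_1·a_2 = -3.3282.
u_2 = a_2 + 3.3282·q_1 = (1.8462, 1.2308).
r_{22} = ‖u_2‖ = 2.2188.

r_{22} = 2.2188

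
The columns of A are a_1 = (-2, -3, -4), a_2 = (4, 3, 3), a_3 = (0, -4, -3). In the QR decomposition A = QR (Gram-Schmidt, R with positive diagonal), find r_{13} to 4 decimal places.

a_1 = (-2, -3, -4); ‖a_1‖ = 5.3852, so q_1 = (-0.3714, -0.5571, -0.7428).
r_{13} = q_1·a_3 = 4.4567.

r_{13} = 4.4567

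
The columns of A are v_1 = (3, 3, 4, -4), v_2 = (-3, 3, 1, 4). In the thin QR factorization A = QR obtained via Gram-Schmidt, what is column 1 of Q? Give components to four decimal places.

q_1 = (0.4243, 0.4243, 0.5657, -0.5657)

q_1 = v_1/‖v_1‖ = (3, 3, 4, -4)/7.0711 = (0.4243, 0.4243, 0.5657, -0.5657).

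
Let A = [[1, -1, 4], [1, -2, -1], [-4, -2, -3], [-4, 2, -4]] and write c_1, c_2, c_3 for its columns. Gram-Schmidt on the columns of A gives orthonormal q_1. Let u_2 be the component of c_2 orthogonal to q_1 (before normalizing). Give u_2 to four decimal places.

q_1 = c_1/‖c_1‖ = (1, 1, -4, -4)/5.8310 = (0.1715, 0.1715, -0.6860, -0.6860).
r_{12} = q_1·c_2 = -0.5145.
u_2 = c_2 + 0.5145·q_1 = (-0.9118, -1.9118, -2.3529, 1.6471).

u_2 = (-0.9118, -1.9118, -2.3529, 1.6471)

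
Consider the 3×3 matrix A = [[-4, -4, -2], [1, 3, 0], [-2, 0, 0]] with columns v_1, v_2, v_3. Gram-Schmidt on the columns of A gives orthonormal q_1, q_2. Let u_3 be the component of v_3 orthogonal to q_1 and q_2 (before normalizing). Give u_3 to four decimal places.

u_3 = (-0.4390, -0.5854, 0.5854)

v_1 = (-4, 1, -2); ‖v_1‖ = 4.5826, so q_1 = (-0.8729, 0.2182, -0.4364).
q_1·v_2 = (-0.8729)·(-4) + 0.2182·3 + (-0.4364)·0 = 4.1461.
u_2 = v_2 − 4.1461·q_1 = (-0.3810, 2.0952, 1.8095).
‖u_2‖ = 2.7946, so q_2 = (-0.1363, 0.7498, 0.6475).
q_1·v_3 = (-0.8729)·(-2) + 0.2182·0 + (-0.4364)·0 = 1.7457; q_2·v_3 = (-0.1363)·(-2) + 0.7498·0 + 0.6475·0 = 0.2726.
u_3 = v_3 − 1.7457·q_1 − 0.2726·q_2 = (-0.4390, -0.5854, 0.5854).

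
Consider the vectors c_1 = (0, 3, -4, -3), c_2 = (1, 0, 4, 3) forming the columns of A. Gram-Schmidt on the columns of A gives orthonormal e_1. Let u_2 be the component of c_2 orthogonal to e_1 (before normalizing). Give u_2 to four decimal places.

u_2 = (1.0000, 2.2059, 1.0588, 0.7941)

c_1 = (0, 3, -4, -3); ‖c_1‖ = 5.8310, so e_1 = (0.0000, 0.5145, -0.6860, -0.5145).
e_1·c_2 = 0.0000·1 + 0.5145·0 + (-0.6860)·4 + (-0.5145)·3 = -4.2875.
u_2 = c_2 + 4.2875·e_1 = (1.0000, 2.2059, 1.0588, 0.7941).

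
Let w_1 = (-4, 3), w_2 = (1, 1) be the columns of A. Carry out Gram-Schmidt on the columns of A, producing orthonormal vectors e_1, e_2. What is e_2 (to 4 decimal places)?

e_2 = (0.6000, 0.8000)

w_1 = (-4, 3); ‖w_1‖ = 5.0000, so e_1 = (-0.8000, 0.6000).
e_1·w_2 = (-0.8000)·1 + 0.6000·1 = -0.2000.
u_2 = w_2 + 0.2000·e_1 = (0.8400, 1.1200).
‖u_2‖ = 1.4000, so e_2 = (0.6000, 0.8000).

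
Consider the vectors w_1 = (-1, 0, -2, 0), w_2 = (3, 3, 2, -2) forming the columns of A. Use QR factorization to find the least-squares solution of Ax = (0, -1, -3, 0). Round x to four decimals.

x = (1.1481, -0.0370)

w_1 = (-1, 0, -2, 0); ‖w_1‖ = 2.2361, so q_1 = (-0.4472, 0.0000, -0.8944, 0.0000).
q_1·w_2 = (-0.4472)·3 + 0.0000·3 + (-0.8944)·2 + 0.0000·(-2) = -3.1305.
u_2 = w_2 + 3.1305·q_1 = (1.6000, 3.0000, -0.8000, -2.0000).
‖u_2‖ = 4.0249, so q_2 = (0.3975, 0.7454, -0.1988, -0.4969).
Qᵀb = (2.6833, -0.1491).
Back-substitute: x_2 = -0.1491/4.0249 = -0.0370.
x_1 = (2.6833 + 3.1305·(-0.0370))/2.2361 = 1.1481.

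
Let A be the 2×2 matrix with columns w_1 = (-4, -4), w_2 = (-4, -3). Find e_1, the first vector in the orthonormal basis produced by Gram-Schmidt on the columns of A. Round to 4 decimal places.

e_1 = w_1/‖w_1‖ = (-4, -4)/5.6569 = (-0.7071, -0.7071).

e_1 = (-0.7071, -0.7071)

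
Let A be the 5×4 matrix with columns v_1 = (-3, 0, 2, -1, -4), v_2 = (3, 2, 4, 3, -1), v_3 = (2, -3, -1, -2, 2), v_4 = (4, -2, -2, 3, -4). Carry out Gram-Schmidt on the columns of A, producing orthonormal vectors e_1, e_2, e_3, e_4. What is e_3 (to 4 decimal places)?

e_3 = (0.4439, -0.6949, 0.3393, -0.4498, -0.0508)

e_1 = v_1/‖v_1‖ = (-3, 0, 2, -1, -4)/5.4772 = (-0.5477, 0.0000, 0.3651, -0.1826, -0.7303).
r_{12} = e_1·v_2 = 0.0000.
u_2 = v_2 + 0.0000·e_1 = (3.0000, 2.0000, 4.0000, 3.0000, -1.0000).
‖u_2‖ = 6.2450, so e_2 = (0.4804, 0.3203, 0.6405, 0.4804, -0.1601).
r_{13} = e_1·v_3 = -2.5560; r_{23} = e_2·v_3 = -1.9215.
u_3 = v_3 + 2.5560·e_1 + 1.9215·e_2 = (1.5231, -2.3846, 1.1641, -1.5436, -0.1744).
‖u_3‖ = 3.4314, so e_3 = (0.4439, -0.6949, 0.3393, -0.4498, -0.0508).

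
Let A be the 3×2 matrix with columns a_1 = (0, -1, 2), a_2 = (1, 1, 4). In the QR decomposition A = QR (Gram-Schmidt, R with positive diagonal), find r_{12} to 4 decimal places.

q_1 = a_1/‖a_1‖ = (0, -1, 2)/2.2361 = (0.0000, -0.4472, 0.8944).
r_{12} = q_1·a_2 = 3.1305.

r_{12} = 3.1305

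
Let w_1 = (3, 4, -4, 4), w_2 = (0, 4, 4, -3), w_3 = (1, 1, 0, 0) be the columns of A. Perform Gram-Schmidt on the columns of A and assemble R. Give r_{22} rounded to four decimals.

r_{22} = 6.2027

w_1 = (3, 4, -4, 4); ‖w_1‖ = 7.5498, so e_1 = (0.3974, 0.5298, -0.5298, 0.5298).
e_1·w_2 = 0.3974·0 + 0.5298·4 + (-0.5298)·4 + 0.5298·(-3) = -1.5894.
u_2 = w_2 + 1.5894·e_1 = (0.6316, 4.8421, 3.1579, -2.1579).
r_{22} = ‖u_2‖ = 6.2027.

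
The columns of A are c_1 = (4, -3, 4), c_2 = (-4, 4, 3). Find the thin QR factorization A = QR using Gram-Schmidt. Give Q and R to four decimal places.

Q = [[0.6247, -0.4137], [-0.4685, 0.4799], [0.6247, 0.7736]], R = [[6.4031, -2.4988], [0.0000, 5.8954]]

c_1 = (4, -3, 4); ‖c_1‖ = 6.4031, so q_1 = (0.6247, -0.4685, 0.6247).
q_1·c_2 = 0.6247·(-4) + (-0.4685)·4 + 0.6247·3 = -2.4988.
u_2 = c_2 + 2.4988·q_1 = (-2.4390, 2.8293, 4.5610).
‖u_2‖ = 5.8954, so q_2 = (-0.4137, 0.4799, 0.7736).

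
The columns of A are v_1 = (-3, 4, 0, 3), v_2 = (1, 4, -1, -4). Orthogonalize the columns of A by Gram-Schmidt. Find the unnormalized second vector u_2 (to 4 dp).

v_1 = (-3, 4, 0, 3); ‖v_1‖ = 5.8310, so e_1 = (-0.5145, 0.6860, 0.0000, 0.5145).
e_1·v_2 = (-0.5145)·1 + 0.6860·4 + 0.0000·(-1) + 0.5145·(-4) = 0.1715.
u_2 = v_2 − 0.1715·e_1 = (1.0882, 3.8824, -1.0000, -4.0882).

u_2 = (1.0882, 3.8824, -1.0000, -4.0882)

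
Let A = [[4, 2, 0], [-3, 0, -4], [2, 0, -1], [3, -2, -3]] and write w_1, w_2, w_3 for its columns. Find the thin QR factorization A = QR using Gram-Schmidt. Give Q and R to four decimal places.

q_1 = w_1/‖w_1‖ = (4, -3, 2, 3)/6.1644 = (0.6489, -0.4867, 0.3244, 0.4867).
r_{12} = q_1·w_2 = 0.3244.
u_2 = w_2 − 0.3244·q_1 = (1.7895, 0.1579, -0.1053, -2.1579).
‖u_2‖ = 2.8098, so q_2 = (0.6369, 0.0562, -0.0375, -0.7680).
r_{13} = q_1·w_3 = 0.1622; r_{23} = q_2·w_3 = 2.1167.
u_3 = w_3 − 0.1622·q_1 − 2.1167·q_2 = (-1.4533, -4.0400, -0.9733, -1.4533).
‖u_3‖ = 4.6361, so q_3 = (-0.3135, -0.8714, -0.2099, -0.3135).

Q = [[0.6489, 0.6369, -0.3135], [-0.4867, 0.0562, -0.8714], [0.3244, -0.0375, -0.2099], [0.4867, -0.7680, -0.3135]], R = [[6.1644, 0.3244, 0.1622], [0.0000, 2.8098, 2.1167], [0.0000, 0.0000, 4.6361]]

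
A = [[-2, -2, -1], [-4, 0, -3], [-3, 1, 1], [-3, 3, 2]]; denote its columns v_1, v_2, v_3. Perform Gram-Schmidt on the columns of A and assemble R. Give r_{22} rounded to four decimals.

r_{22} = 3.5094

v_1 = (-2, -4, -3, -3); ‖v_1‖ = 6.1644, so q_1 = (-0.3244, -0.6489, -0.4867, -0.4867).
q_1·v_2 = (-0.3244)·(-2) + (-0.6489)·0 + (-0.4867)·1 + (-0.4867)·3 = -1.2978.
u_2 = v_2 + 1.2978·q_1 = (-2.4211, -0.8421, 0.3684, 2.3684).
r_{22} = ‖u_2‖ = 3.5094.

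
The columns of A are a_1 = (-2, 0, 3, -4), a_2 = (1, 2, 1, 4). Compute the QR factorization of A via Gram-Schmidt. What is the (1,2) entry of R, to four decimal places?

r_{12} = -2.7854

q_1 = a_1/‖a_1‖ = (-2, 0, 3, -4)/5.3852 = (-0.3714, 0.0000, 0.5571, -0.7428).
r_{12} = q_1·a_2 = -2.7854.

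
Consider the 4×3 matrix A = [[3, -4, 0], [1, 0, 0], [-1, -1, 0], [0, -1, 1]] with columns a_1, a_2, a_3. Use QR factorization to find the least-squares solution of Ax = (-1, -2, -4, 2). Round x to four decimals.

e_1 = a_1/‖a_1‖ = (3, 1, -1, 0)/3.3166 = (0.9045, 0.3015, -0.3015, 0.0000).
r_{12} = e_1·a_2 = -3.3166.
u_2 = a_2 + 3.3166·e_1 = (-1.0000, 1.0000, -2.0000, -1.0000).
‖u_2‖ = 2.6458, so e_2 = (-0.3780, 0.3780, -0.7559, -0.3780).
r_{13} = e_1·a_3 = 0.0000; r_{23} = e_2·a_3 = -0.3780.
u_3 = a_3 + 0.0000·e_1 + 0.3780·e_2 = (-0.1429, 0.1429, -0.2857, 0.8571).
‖u_3‖ = 0.9258, so e_3 = (-0.1543, 0.1543, -0.3086, 0.9258).
Qᵀb = (-0.3015, 1.8898, 2.9318).
Back-substitute: x_3 = 2.9318/0.9258 = 3.1667.
x_2 = (1.8898 + 0.3780·3.1667)/2.6458 = 1.1667.
x_1 = (-0.3015 + 3.3166·1.1667 + 0.0000·3.1667)/3.3166 = 1.0758.

x = (1.0758, 1.1667, 3.1667)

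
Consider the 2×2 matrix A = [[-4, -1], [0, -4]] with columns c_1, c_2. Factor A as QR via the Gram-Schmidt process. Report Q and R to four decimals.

c_1 = (-4, 0); ‖c_1‖ = 4.0000, so q_1 = (-1.0000, 0.0000).
q_1·c_2 = (-1.0000)·(-1) + 0.0000·(-4) = 1.0000.
u_2 = c_2 − 1.0000·q_1 = (0.0000, -4.0000).
‖u_2‖ = 4.0000, so q_2 = (0.0000, -1.0000).

Q = [[-1.0000, 0.0000], [0.0000, -1.0000]], R = [[4.0000, 1.0000], [0.0000, 4.0000]]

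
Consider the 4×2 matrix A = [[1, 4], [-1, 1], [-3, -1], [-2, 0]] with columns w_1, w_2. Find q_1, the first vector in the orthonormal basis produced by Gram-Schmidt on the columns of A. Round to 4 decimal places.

q_1 = w_1/‖w_1‖ = (1, -1, -3, -2)/3.8730 = (0.2582, -0.2582, -0.7746, -0.5164).

q_1 = (0.2582, -0.2582, -0.7746, -0.5164)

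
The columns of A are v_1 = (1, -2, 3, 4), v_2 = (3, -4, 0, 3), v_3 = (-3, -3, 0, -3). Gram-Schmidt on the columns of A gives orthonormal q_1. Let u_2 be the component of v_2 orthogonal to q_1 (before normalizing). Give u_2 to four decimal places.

v_1 = (1, -2, 3, 4); ‖v_1‖ = 5.4772, so q_1 = (0.1826, -0.3651, 0.5477, 0.7303).
q_1·v_2 = 0.1826·3 + (-0.3651)·(-4) + 0.5477·0 + 0.7303·3 = 4.1992.
u_2 = v_2 − 4.1992·q_1 = (2.2333, -2.4667, -2.3000, -0.0667).

u_2 = (2.2333, -2.4667, -2.3000, -0.0667)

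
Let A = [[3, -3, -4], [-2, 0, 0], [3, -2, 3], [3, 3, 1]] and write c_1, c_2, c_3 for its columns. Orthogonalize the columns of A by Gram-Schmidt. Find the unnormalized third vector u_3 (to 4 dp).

e_1 = c_1/‖c_1‖ = (3, -2, 3, 3)/5.5678 = (0.5388, -0.3592, 0.5388, 0.5388).
r_{12} = e_1·c_2 = -1.0776.
u_2 = c_2 + 1.0776·e_1 = (-2.4194, -0.3871, -1.4194, 3.5806).
‖u_2‖ = 4.5649, so e_2 = (-0.5300, -0.0848, -0.3109, 0.7844).
r_{13} = e_1·c_3 = 0.0000; r_{23} = e_2·c_3 = 1.9715.
u_3 = c_3 + 0.0000·e_1 − 1.9715·e_2 = (-2.9551, 0.1672, 3.6130, -0.5464).

u_3 = (-2.9551, 0.1672, 3.6130, -0.5464)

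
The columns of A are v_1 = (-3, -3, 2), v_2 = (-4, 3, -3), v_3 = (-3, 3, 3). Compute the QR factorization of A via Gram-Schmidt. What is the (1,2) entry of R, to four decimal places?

r_{12} = -0.6396

q_1 = v_1/‖v_1‖ = (-3, -3, 2)/4.6904 = (-0.6396, -0.6396, 0.4264).
r_{12} = q_1·v_2 = -0.6396.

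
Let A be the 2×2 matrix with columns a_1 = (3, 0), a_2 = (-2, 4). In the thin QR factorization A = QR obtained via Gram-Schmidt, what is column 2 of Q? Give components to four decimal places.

a_1 = (3, 0); ‖a_1‖ = 3.0000, so e_1 = (1.0000, 0.0000).
e_1·a_2 = 1.0000·(-2) + 0.0000·4 = -2.0000.
u_2 = a_2 + 2.0000·e_1 = (0.0000, 4.0000).
‖u_2‖ = 4.0000, so e_2 = (0.0000, 1.0000).

e_2 = (0.0000, 1.0000)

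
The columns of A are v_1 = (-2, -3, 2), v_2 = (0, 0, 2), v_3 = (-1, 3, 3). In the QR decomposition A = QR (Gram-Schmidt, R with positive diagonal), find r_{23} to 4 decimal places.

v_1 = (-2, -3, 2); ‖v_1‖ = 4.1231, so e_1 = (-0.4851, -0.7276, 0.4851).
e_1·v_2 = (-0.4851)·0 + (-0.7276)·0 + 0.4851·2 = 0.9701.
u_2 = v_2 − 0.9701·e_1 = (0.4706, 0.7059, 1.5294).
‖u_2‖ = 1.7489, so e_2 = (0.2691, 0.4036, 0.8745).
r_{23} = e_2·v_3 = 3.5652.

r_{23} = 3.5652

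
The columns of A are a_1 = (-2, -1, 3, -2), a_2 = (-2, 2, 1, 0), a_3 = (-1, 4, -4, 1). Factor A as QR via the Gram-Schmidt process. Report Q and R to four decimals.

Q = [[-0.4714, -0.5236, -0.3410], [-0.2357, 0.8256, -0.0063], [0.7071, 0.0604, -0.6694], [-0.4714, 0.2014, -0.6600]], R = [[4.2426, 1.1785, -3.7712], [0.0000, 2.7588, 3.7858], [0.0000, 0.0000, 2.3335]]

a_1 = (-2, -1, 3, -2); ‖a_1‖ = 4.2426, so e_1 = (-0.4714, -0.2357, 0.7071, -0.4714).
e_1·a_2 = (-0.4714)·(-2) + (-0.2357)·2 + 0.7071·1 + (-0.4714)·0 = 1.1785.
u_2 = a_2 − 1.1785·e_1 = (-1.4444, 2.2778, 0.1667, 0.5556).
‖u_2‖ = 2.7588, so e_2 = (-0.5236, 0.8256, 0.0604, 0.2014).
e_1·a_3 = (-0.4714)·(-1) + (-0.2357)·4 + 0.7071·(-4) + (-0.4714)·1 = -3.7712; e_2·a_3 = (-0.5236)·(-1) + 0.8256·4 + 0.0604·(-4) + 0.2014·1 = 3.7858.
u_3 = a_3 + 3.7712·e_1 − 3.7858·e_2 = (-0.7956, -0.0146, -1.5620, -1.5401).
‖u_3‖ = 2.3335, so e_3 = (-0.3410, -0.0063, -0.6694, -0.6600).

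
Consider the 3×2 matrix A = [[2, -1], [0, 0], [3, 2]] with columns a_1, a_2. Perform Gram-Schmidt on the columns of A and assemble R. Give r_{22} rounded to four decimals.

r_{22} = 1.9415

q_1 = a_1/‖a_1‖ = (2, 0, 3)/3.6056 = (0.5547, 0.0000, 0.8321).
r_{12} = q_1·a_2 = 1.1094.
u_2 = a_2 − 1.1094·q_1 = (-1.6154, 0.0000, 1.0769).
r_{22} = ‖u_2‖ = 1.9415.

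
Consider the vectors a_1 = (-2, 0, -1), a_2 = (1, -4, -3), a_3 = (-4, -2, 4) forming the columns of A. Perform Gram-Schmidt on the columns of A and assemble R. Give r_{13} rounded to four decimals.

r_{13} = 1.7889

a_1 = (-2, 0, -1); ‖a_1‖ = 2.2361, so q_1 = (-0.8944, 0.0000, -0.4472).
r_{13} = q_1·a_3 = 1.7889.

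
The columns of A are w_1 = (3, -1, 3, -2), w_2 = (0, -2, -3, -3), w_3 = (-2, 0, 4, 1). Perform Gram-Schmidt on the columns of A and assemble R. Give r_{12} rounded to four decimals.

r_{12} = -0.2085

w_1 = (3, -1, 3, -2); ‖w_1‖ = 4.7958, so e_1 = (0.6255, -0.2085, 0.6255, -0.4170).
r_{12} = e_1·w_2 = -0.2085.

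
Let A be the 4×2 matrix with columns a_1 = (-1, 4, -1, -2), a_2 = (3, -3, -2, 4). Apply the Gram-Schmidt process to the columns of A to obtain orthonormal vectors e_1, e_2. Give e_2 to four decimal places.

e_2 = (0.4827, 0.1931, -0.6973, 0.4935)

e_1 = a_1/‖a_1‖ = (-1, 4, -1, -2)/4.6904 = (-0.2132, 0.8528, -0.2132, -0.4264).
r_{12} = e_1·a_2 = -4.4772.
u_2 = a_2 + 4.4772·e_1 = (2.0455, 0.8182, -2.9545, 2.0909).
‖u_2‖ = 4.2373, so e_2 = (0.4827, 0.1931, -0.6973, 0.4935).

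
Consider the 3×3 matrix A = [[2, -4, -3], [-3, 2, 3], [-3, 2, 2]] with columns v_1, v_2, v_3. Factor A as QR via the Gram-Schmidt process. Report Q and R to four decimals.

v_1 = (2, -3, -3); ‖v_1‖ = 4.6904, so e_1 = (0.4264, -0.6396, -0.6396).
e_1·v_2 = 0.4264·(-4) + (-0.6396)·2 + (-0.6396)·2 = -4.2640.
u_2 = v_2 + 4.2640·e_1 = (-2.1818, -0.7273, -0.7273).
‖u_2‖ = 2.4121, so e_2 = (-0.9045, -0.3015, -0.3015).
e_1·v_3 = 0.4264·(-3) + (-0.6396)·3 + (-0.6396)·2 = -4.4772; e_2·v_3 = (-0.9045)·(-3) + (-0.3015)·3 + (-0.3015)·2 = 1.2060.
u_3 = v_3 + 4.4772·e_1 − 1.2060·e_2 = (0.0000, 0.5000, -0.5000).
‖u_3‖ = 0.7071, so e_3 = (0.0000, 0.7071, -0.7071).

Q = [[0.4264, -0.9045, 0.0000], [-0.6396, -0.3015, 0.7071], [-0.6396, -0.3015, -0.7071]], R = [[4.6904, -4.2640, -4.4772], [0.0000, 2.4121, 1.2060], [0.0000, 0.0000, 0.7071]]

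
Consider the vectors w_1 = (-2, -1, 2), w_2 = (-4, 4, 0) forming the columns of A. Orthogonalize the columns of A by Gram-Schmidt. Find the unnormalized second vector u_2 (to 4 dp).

u_2 = (-3.1111, 4.4444, -0.8889)

w_1 = (-2, -1, 2); ‖w_1‖ = 3.0000, so e_1 = (-0.6667, -0.3333, 0.6667).
e_1·w_2 = (-0.6667)·(-4) + (-0.3333)·4 + 0.6667·0 = 1.3333.
u_2 = w_2 − 1.3333·e_1 = (-3.1111, 4.4444, -0.8889).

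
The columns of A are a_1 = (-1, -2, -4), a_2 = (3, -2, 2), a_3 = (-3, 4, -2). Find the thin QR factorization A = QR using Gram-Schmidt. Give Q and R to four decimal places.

Q = [[-0.2182, 0.6963, 0.6838], [-0.4364, -0.6963, 0.5698], [-0.8729, 0.1741, -0.4558]], R = [[4.5826, -1.5275, 0.6547], [0.0000, 3.8297, -5.2223], [0.0000, 0.0000, 1.1396]]

a_1 = (-1, -2, -4); ‖a_1‖ = 4.5826, so q_1 = (-0.2182, -0.4364, -0.8729).
q_1·a_2 = (-0.2182)·3 + (-0.4364)·(-2) + (-0.8729)·2 = -1.5275.
u_2 = a_2 + 1.5275·q_1 = (2.6667, -2.6667, 0.6667).
‖u_2‖ = 3.8297, so q_2 = (0.6963, -0.6963, 0.1741).
q_1·a_3 = (-0.2182)·(-3) + (-0.4364)·4 + (-0.8729)·(-2) = 0.6547; q_2·a_3 = 0.6963·(-3) + (-0.6963)·4 + 0.1741·(-2) = -5.2223.
u_3 = a_3 − 0.6547·q_1 + 5.2223·q_2 = (0.7792, 0.6494, -0.5195).
‖u_3‖ = 1.1396, so q_3 = (0.6838, 0.5698, -0.4558).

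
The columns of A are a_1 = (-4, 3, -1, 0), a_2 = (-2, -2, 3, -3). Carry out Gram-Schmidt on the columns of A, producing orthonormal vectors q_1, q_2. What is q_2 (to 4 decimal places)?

q_1 = a_1/‖a_1‖ = (-4, 3, -1, 0)/5.0990 = (-0.7845, 0.5883, -0.1961, 0.0000).
r_{12} = q_1·a_2 = -0.1961.
u_2 = a_2 + 0.1961·q_1 = (-2.1538, -1.8846, 2.9615, -3.0000).
‖u_2‖ = 5.0952, so q_2 = (-0.4227, -0.3699, 0.5812, -0.5888).

q_2 = (-0.4227, -0.3699, 0.5812, -0.5888)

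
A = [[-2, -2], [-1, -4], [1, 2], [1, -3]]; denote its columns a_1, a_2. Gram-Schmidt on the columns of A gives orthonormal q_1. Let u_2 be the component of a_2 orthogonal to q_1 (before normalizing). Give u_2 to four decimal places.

u_2 = (0.0000, -3.0000, 1.0000, -4.0000)

q_1 = a_1/‖a_1‖ = (-2, -1, 1, 1)/2.6458 = (-0.7559, -0.3780, 0.3780, 0.3780).
r_{12} = q_1·a_2 = 2.6458.
u_2 = a_2 − 2.6458·q_1 = (0.0000, -3.0000, 1.0000, -4.0000).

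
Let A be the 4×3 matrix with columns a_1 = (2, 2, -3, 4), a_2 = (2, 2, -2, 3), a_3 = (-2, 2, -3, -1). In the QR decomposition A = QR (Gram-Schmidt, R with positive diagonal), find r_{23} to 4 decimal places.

q_1 = a_1/‖a_1‖ = (2, 2, -3, 4)/5.7446 = (0.3482, 0.3482, -0.5222, 0.6963).
r_{12} = q_1·a_2 = 4.5260.
u_2 = a_2 − 4.5260·q_1 = (0.4242, 0.4242, 0.3636, -0.1515).
‖u_2‖ = 0.7177, so q_2 = (0.5911, 0.5911, 0.5066, -0.2111).
r_{23} = q_2·a_3 = -1.3088.

r_{23} = -1.3088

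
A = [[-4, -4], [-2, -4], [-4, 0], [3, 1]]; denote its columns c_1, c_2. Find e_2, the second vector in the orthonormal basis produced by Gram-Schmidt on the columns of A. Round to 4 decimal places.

c_1 = (-4, -2, -4, 3); ‖c_1‖ = 6.7082, so e_1 = (-0.5963, -0.2981, -0.5963, 0.4472).
e_1·c_2 = (-0.5963)·(-4) + (-0.2981)·(-4) + (-0.5963)·0 + 0.4472·1 = 4.0249.
u_2 = c_2 − 4.0249·e_1 = (-1.6000, -2.8000, 2.4000, -0.8000).
‖u_2‖ = 4.0988, so e_2 = (-0.3904, -0.6831, 0.5855, -0.1952).

e_2 = (-0.3904, -0.6831, 0.5855, -0.1952)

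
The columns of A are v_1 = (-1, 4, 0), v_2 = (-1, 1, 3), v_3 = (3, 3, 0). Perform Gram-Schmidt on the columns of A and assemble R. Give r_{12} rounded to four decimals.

v_1 = (-1, 4, 0); ‖v_1‖ = 4.1231, so e_1 = (-0.2425, 0.9701, 0.0000).
r_{12} = e_1·v_2 = 1.2127.

r_{12} = 1.2127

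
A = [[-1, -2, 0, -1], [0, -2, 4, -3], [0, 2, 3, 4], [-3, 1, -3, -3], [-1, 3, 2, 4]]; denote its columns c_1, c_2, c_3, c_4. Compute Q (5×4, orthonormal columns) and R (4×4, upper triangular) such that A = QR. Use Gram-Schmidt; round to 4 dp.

Q = [[-0.3015, -0.5215, 0.1820, 0.7766], [0.0000, -0.4412, 0.7572, -0.4764], [0.0000, 0.4412, 0.4626, 0.2163], [-0.9045, -0.0201, -0.1874, -0.3122], [-0.3015, 0.5816, 0.3801, 0.1600]], R = [[3.3166, -1.2060, 2.1106, 1.8091], [0.0000, 4.5327, 0.7822, 5.9968], [0.0000, 0.0000, 5.7388, 1.4796], [0.0000, 0.0000, 0.0000, 3.0946]]

c_1 = (-1, 0, 0, -3, -1); ‖c_1‖ = 3.3166, so q_1 = (-0.3015, 0.0000, 0.0000, -0.9045, -0.3015).
q_1·c_2 = (-0.3015)·(-2) + 0.0000·(-2) + 0.0000·2 + (-0.9045)·1 + (-0.3015)·3 = -1.2060.
u_2 = c_2 + 1.2060·q_1 = (-2.3636, -2.0000, 2.0000, -0.0909, 2.6364).
‖u_2‖ = 4.5327, so q_2 = (-0.5215, -0.4412, 0.4412, -0.0201, 0.5816).
q_1·c_3 = (-0.3015)·0 + 0.0000·4 + 0.0000·3 + (-0.9045)·(-3) + (-0.3015)·2 = 2.1106; q_2·c_3 = (-0.5215)·0 + (-0.4412)·4 + 0.4412·3 + (-0.0201)·(-3) + 0.5816·2 = 0.7822.
u_3 = c_3 − 2.1106·q_1 − 0.7822·q_2 = (1.0442, 4.3451, 2.6549, -1.0752, 2.1814).
‖u_3‖ = 5.7388, so q_3 = (0.1820, 0.7572, 0.4626, -0.1874, 0.3801).
q_1·c_4 = (-0.3015)·(-1) + 0.0000·(-3) + 0.0000·4 + (-0.9045)·(-3) + (-0.3015)·4 = 1.8091; q_2·c_4 = (-0.5215)·(-1) + (-0.4412)·(-3) + 0.4412·4 + (-0.0201)·(-3) + 0.5816·4 = 5.9968; q_3·c_4 = 0.1820·(-1) + 0.7572·(-3) + 0.4626·4 + (-0.1874)·(-3) + 0.3801·4 = 1.4796.
u_4 = c_4 − 1.8091·q_1 − 5.9968·q_2 − 1.4796·q_3 = (2.4033, -1.4743, 0.6695, -0.9661, 0.4951).
‖u_4‖ = 3.0946, so q_4 = (0.7766, -0.4764, 0.2163, -0.3122, 0.1600).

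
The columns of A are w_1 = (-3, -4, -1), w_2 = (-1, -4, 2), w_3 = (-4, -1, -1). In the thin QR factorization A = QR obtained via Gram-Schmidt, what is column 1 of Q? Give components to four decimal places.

q_1 = (-0.5883, -0.7845, -0.1961)

w_1 = (-3, -4, -1); ‖w_1‖ = 5.0990, so q_1 = (-0.5883, -0.7845, -0.1961).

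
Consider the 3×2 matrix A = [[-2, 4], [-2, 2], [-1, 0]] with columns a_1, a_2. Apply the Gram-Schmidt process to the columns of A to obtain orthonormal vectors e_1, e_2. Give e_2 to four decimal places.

a_1 = (-2, -2, -1); ‖a_1‖ = 3.0000, so e_1 = (-0.6667, -0.6667, -0.3333).
e_1·a_2 = (-0.6667)·4 + (-0.6667)·2 + (-0.3333)·0 = -4.0000.
u_2 = a_2 + 4.0000·e_1 = (1.3333, -0.6667, -1.3333).
‖u_2‖ = 2.0000, so e_2 = (0.6667, -0.3333, -0.6667).

e_2 = (0.6667, -0.3333, -0.6667)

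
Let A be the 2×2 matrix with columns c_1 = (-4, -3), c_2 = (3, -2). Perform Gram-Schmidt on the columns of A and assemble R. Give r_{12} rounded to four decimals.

r_{12} = -1.2000

c_1 = (-4, -3); ‖c_1‖ = 5.0000, so e_1 = (-0.8000, -0.6000).
r_{12} = e_1·c_2 = -1.2000.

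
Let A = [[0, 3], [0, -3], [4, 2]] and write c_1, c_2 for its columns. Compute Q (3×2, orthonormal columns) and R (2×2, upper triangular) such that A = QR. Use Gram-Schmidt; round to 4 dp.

e_1 = c_1/‖c_1‖ = (0, 0, 4)/4.0000 = (0.0000, 0.0000, 1.0000).
r_{12} = e_1·c_2 = 2.0000.
u_2 = c_2 − 2.0000·e_1 = (3.0000, -3.0000, 0.0000).
‖u_2‖ = 4.2426, so e_2 = (0.7071, -0.7071, 0.0000).

Q = [[0.0000, 0.7071], [0.0000, -0.7071], [1.0000, 0.0000]], R = [[4.0000, 2.0000], [0.0000, 4.2426]]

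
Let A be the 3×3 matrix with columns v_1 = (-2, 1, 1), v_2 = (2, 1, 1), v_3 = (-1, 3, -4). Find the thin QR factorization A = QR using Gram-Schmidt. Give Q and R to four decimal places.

Q = [[-0.8165, 0.5774, 0.0000], [0.4082, 0.5774, 0.7071], [0.4082, 0.5774, -0.7071]], R = [[2.4495, -0.8165, 0.4082], [0.0000, 2.3094, -1.1547], [0.0000, 0.0000, 4.9497]]

q_1 = v_1/‖v_1‖ = (-2, 1, 1)/2.4495 = (-0.8165, 0.4082, 0.4082).
r_{12} = q_1·v_2 = -0.8165.
u_2 = v_2 + 0.8165·q_1 = (1.3333, 1.3333, 1.3333).
‖u_2‖ = 2.3094, so q_2 = (0.5774, 0.5774, 0.5774).
r_{13} = q_1·v_3 = 0.4082; r_{23} = q_2·v_3 = -1.1547.
u_3 = v_3 − 0.4082·q_1 + 1.1547·q_2 = (0.0000, 3.5000, -3.5000).
‖u_3‖ = 4.9497, so q_3 = (0.0000, 0.7071, -0.7071).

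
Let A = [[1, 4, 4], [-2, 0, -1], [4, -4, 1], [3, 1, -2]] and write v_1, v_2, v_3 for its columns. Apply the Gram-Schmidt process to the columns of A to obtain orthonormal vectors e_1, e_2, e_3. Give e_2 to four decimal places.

e_1 = v_1/‖v_1‖ = (1, -2, 4, 3)/5.4772 = (0.1826, -0.3651, 0.7303, 0.5477).
r_{12} = e_1·v_2 = -1.6432.
u_2 = v_2 + 1.6432·e_1 = (4.3000, -0.6000, -2.8000, 1.9000).
‖u_2‖ = 5.5045, so e_2 = (0.7812, -0.1090, -0.5087, 0.3452).

e_2 = (0.7812, -0.1090, -0.5087, 0.3452)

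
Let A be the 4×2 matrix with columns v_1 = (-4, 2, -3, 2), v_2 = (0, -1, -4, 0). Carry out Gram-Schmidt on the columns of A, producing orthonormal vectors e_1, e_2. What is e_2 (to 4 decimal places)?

e_2 = (0.3243, -0.4297, -0.8270, -0.1622)

e_1 = v_1/‖v_1‖ = (-4, 2, -3, 2)/5.7446 = (-0.6963, 0.3482, -0.5222, 0.3482).
r_{12} = e_1·v_2 = 1.7408.
u_2 = v_2 − 1.7408·e_1 = (1.2121, -1.6061, -3.0909, -0.6061).
‖u_2‖ = 3.7376, so e_2 = (0.3243, -0.4297, -0.8270, -0.1622).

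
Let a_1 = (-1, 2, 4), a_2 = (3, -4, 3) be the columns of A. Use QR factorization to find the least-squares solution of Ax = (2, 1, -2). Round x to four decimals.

a_1 = (-1, 2, 4); ‖a_1‖ = 4.5826, so e_1 = (-0.2182, 0.4364, 0.8729).
e_1·a_2 = (-0.2182)·3 + 0.4364·(-4) + 0.8729·3 = 0.2182.
u_2 = a_2 − 0.2182·e_1 = (3.0476, -4.0952, 2.8095).
‖u_2‖ = 5.8269, so e_2 = (0.5230, -0.7028, 0.4822).
Qᵀb = (-1.7457, -0.6211).
Back-substitute: x_2 = -0.6211/5.8269 = -0.1066.
x_1 = (-1.7457 − 0.2182·(-0.1066))/4.5826 = -0.3759.

x = (-0.3759, -0.1066)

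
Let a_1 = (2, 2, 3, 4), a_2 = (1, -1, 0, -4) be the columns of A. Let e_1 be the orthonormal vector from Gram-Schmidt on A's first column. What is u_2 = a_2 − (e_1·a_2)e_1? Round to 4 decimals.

u_2 = (1.9697, -0.0303, 1.4545, -2.0606)

a_1 = (2, 2, 3, 4); ‖a_1‖ = 5.7446, so e_1 = (0.3482, 0.3482, 0.5222, 0.6963).
e_1·a_2 = 0.3482·1 + 0.3482·(-1) + 0.5222·0 + 0.6963·(-4) = -2.7852.
u_2 = a_2 + 2.7852·e_1 = (1.9697, -0.0303, 1.4545, -2.0606).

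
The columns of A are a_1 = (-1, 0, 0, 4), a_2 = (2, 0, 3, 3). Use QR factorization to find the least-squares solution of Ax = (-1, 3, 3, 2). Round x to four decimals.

x = (0.2482, 0.4781)

e_1 = a_1/‖a_1‖ = (-1, 0, 0, 4)/4.1231 = (-0.2425, 0.0000, 0.0000, 0.9701).
r_{12} = e_1·a_2 = 2.4254.
u_2 = a_2 − 2.4254·e_1 = (2.5882, 0.0000, 3.0000, 0.6471).
‖u_2‖ = 4.0147, so e_2 = (0.6447, 0.0000, 0.7473, 0.1612).
Qᵀb = (2.1828, 1.9194).
Back-substitute: x_2 = 1.9194/4.0147 = 0.4781.
x_1 = (2.1828 − 2.4254·0.4781)/4.1231 = 0.2482.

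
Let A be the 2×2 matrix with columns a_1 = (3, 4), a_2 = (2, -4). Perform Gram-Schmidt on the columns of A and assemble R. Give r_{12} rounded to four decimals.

r_{12} = -2.0000

a_1 = (3, 4); ‖a_1‖ = 5.0000, so e_1 = (0.6000, 0.8000).
r_{12} = e_1·a_2 = -2.0000.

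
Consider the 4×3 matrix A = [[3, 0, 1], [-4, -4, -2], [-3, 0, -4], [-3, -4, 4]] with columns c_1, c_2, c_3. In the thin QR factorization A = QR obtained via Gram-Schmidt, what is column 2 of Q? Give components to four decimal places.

c_1 = (3, -4, -3, -3); ‖c_1‖ = 6.5574, so q_1 = (0.4575, -0.6100, -0.4575, -0.4575).
q_1·c_2 = 0.4575·0 + (-0.6100)·(-4) + (-0.4575)·0 + (-0.4575)·(-4) = 4.2700.
u_2 = c_2 − 4.2700·q_1 = (-1.9535, -1.3953, 1.9535, -2.0465).
‖u_2‖ = 3.7105, so q_2 = (-0.5265, -0.3761, 0.5265, -0.5516).

q_2 = (-0.5265, -0.3761, 0.5265, -0.5516)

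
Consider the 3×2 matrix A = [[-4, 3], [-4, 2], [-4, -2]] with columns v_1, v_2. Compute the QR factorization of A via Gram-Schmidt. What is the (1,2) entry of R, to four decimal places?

v_1 = (-4, -4, -4); ‖v_1‖ = 6.9282, so e_1 = (-0.5774, -0.5774, -0.5774).
r_{12} = e_1·v_2 = -1.7321.

r_{12} = -1.7321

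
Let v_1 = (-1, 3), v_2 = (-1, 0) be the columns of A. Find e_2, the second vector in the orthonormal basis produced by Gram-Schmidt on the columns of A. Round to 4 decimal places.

e_2 = (-0.9487, -0.3162)

v_1 = (-1, 3); ‖v_1‖ = 3.1623, so e_1 = (-0.3162, 0.9487).
e_1·v_2 = (-0.3162)·(-1) + 0.9487·0 = 0.3162.
u_2 = v_2 − 0.3162·e_1 = (-0.9000, -0.3000).
‖u_2‖ = 0.9487, so e_2 = (-0.9487, -0.3162).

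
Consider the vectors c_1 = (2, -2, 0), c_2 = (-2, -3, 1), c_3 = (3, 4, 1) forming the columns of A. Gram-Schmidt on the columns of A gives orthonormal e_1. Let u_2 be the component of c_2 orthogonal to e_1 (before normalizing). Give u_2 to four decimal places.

u_2 = (-2.5000, -2.5000, 1.0000)

c_1 = (2, -2, 0); ‖c_1‖ = 2.8284, so e_1 = (0.7071, -0.7071, 0.0000).
e_1·c_2 = 0.7071·(-2) + (-0.7071)·(-3) + 0.0000·1 = 0.7071.
u_2 = c_2 − 0.7071·e_1 = (-2.5000, -2.5000, 1.0000).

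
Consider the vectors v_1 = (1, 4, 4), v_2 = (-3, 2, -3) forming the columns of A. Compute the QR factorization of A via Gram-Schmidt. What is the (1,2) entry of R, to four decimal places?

r_{12} = -1.2185

e_1 = v_1/‖v_1‖ = (1, 4, 4)/5.7446 = (0.1741, 0.6963, 0.6963).
r_{12} = e_1·v_2 = -1.2185.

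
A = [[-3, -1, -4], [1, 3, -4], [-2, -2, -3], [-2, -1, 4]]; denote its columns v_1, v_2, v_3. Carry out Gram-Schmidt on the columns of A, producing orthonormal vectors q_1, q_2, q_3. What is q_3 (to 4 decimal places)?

q_3 = (-0.2463, -0.1567, -0.5149, 0.8060)

v_1 = (-3, 1, -2, -2); ‖v_1‖ = 4.2426, so q_1 = (-0.7071, 0.2357, -0.4714, -0.4714).
q_1·v_2 = (-0.7071)·(-1) + 0.2357·3 + (-0.4714)·(-2) + (-0.4714)·(-1) = 2.8284.
u_2 = v_2 − 2.8284·q_1 = (1.0000, 2.3333, -0.6667, 0.3333).
‖u_2‖ = 2.6458, so q_2 = (0.3780, 0.8819, -0.2520, 0.1260).
q_1·v_3 = (-0.7071)·(-4) + 0.2357·(-4) + (-0.4714)·(-3) + (-0.4714)·4 = 1.4142; q_2·v_3 = 0.3780·(-4) + 0.8819·(-4) + (-0.2520)·(-3) + 0.1260·4 = -3.7796.
u_3 = v_3 − 1.4142·q_1 + 3.7796·q_2 = (-1.5714, -1.0000, -3.2857, 5.1429).
‖u_3‖ = 6.3808, so q_3 = (-0.2463, -0.1567, -0.5149, 0.8060).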